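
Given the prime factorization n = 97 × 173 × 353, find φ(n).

φ(97) = 97 − 1 = 96.
φ(173) = 173 − 1 = 172.
φ(353) = 353 − 1 = 352.
Since φ is multiplicative, φ(5923693) = 96 · 172 · 352 = 5812224.

5812224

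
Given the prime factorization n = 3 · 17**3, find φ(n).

9248

φ(3) = 3 − 1 = 2.
φ(17^3) = 17^2·(17−1) = 289·16 = 4624.
Since φ is multiplicative, φ(14739) = 2 · 4624 = 9248.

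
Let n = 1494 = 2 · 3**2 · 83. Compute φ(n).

492

φ(2) = 2 − 1 = 1.
φ(3^2) = 3^1·(3−1) = 3·2 = 6.
φ(83) = 83 − 1 = 82.
Multiply: 1 · 6 · 82 = 492.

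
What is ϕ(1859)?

Prime factorization: 1859 = 11 · 13^2.
φ(11) = 11 − 1 = 10.
φ(13^2) = 13^1·(13−1) = 13·12 = 156.
Since φ is multiplicative, φ(1859) = 10 · 156 = 1560.

1560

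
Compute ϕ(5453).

4320

5453 = 7 × 19 × 41.
φ(5453) = 5453 · (1 − 1/7) · (1 − 1/19) · (1 − 1/41)
       = 5453 · 4320/5453 = 4320.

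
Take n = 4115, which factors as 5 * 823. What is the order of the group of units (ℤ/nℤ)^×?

φ(5) = 5 − 1 = 4.
φ(823) = 823 − 1 = 822.
Multiply: 4 · 822 = 3288.

3288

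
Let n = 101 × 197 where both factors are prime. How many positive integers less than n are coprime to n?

19600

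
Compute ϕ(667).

616

Prime factorization: 667 = 23 × 29.
φ(667) = 667 · (1 − 1/23) · (1 − 1/29)
       = 667 · 616/667 = 616.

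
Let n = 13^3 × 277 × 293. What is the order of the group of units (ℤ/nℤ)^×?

163440576

φ(13^3) = 13^3 − 13^2 = 2197 − 169 = 2028.
φ(277) = 277 − 1 = 276.
φ(293) = 293 − 1 = 292.
Multiply: 2028 · 276 · 292 = 163440576.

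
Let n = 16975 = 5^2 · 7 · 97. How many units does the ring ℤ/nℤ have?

11520

φ(5^2) = 5^1·(5−1) = 5·4 = 20.
φ(7) = 7 − 1 = 6.
φ(97) = 97 − 1 = 96.
φ(16975) = 20 × 6 × 96 = 11520.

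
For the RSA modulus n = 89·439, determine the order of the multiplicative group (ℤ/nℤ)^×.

38544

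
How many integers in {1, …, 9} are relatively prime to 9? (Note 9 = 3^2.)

φ(9) = 9 · (1 − 1/3)
       = 9 · 2/3 = 6.

6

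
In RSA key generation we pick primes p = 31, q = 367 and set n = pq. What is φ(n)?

10980

φ(31) = 31 − 1 = 30.
φ(367) = 367 − 1 = 366.
φ(11377) = 30 × 366 = 10980.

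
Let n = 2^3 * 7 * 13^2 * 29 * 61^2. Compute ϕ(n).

φ(2^3) = 2^3 − 2^2 = 8 − 4 = 4.
φ(7) = 7 − 1 = 6.
φ(13^2) = 13^2 − 13^1 = 169 − 13 = 156.
φ(29) = 29 − 1 = 28.
φ(61^2) = 61^1·(61−1) = 61·60 = 3660.
Since φ is multiplicative, φ(1021250776) = 4 · 6 · 156 · 28 · 3660 = 383685120.

383685120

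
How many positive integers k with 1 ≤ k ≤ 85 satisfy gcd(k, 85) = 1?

Prime factorization: 85 = 5 · 17.
φ(5) = 5 − 1 = 4.
φ(17) = 17 − 1 = 16.
φ(85) = 4 × 16 = 64.

64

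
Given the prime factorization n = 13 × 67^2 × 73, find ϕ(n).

φ(13) = 13 − 1 = 12.
φ(67^2) = 67^2 − 67^1 = 4489 − 67 = 4422.
φ(73) = 73 − 1 = 72.
Since φ is multiplicative, φ(4260061) = 12 · 4422 · 72 = 3820608.

3820608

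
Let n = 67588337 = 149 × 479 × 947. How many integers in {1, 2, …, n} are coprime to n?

66923824

φ(67588337) = 67588337 · (1 − 1/149) · (1 − 1/479) · (1 − 1/947)
       = 67588337 · 66923824/67588337 = 66923824.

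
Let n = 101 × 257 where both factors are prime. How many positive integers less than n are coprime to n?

25600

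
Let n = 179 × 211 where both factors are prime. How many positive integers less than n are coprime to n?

37380

φ(n) = (p − 1)(q − 1) = (179−1)(211−1) = 178·210 = 37380.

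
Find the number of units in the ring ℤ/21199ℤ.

18816

First factor: 21199 = 17 · 29 · 43.
φ(17) = 17 − 1 = 16.
φ(29) = 29 − 1 = 28.
φ(43) = 43 − 1 = 42.
Since φ is multiplicative, φ(21199) = 16 · 28 · 42 = 18816.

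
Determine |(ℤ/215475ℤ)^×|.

Prime factorization: 215475 = 3 × 5^2 × 13^2 × 17.
φ(3) = 3 − 1 = 2.
φ(5^2) = 5^2 − 5^1 = 25 − 5 = 20.
φ(13^2) = 13^2 − 13^1 = 169 − 13 = 156.
φ(17) = 17 − 1 = 16.
Since φ is multiplicative, φ(215475) = 2 · 20 · 156 · 16 = 99840.

99840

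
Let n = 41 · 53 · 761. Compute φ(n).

1580800

φ(1653653) = 1653653 · (1 − 1/41) · (1 − 1/53) · (1 − 1/761)
       = 1653653 · 1580800/1653653 = 1580800.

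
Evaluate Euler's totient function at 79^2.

6162

φ(6241) = 6241 · (1 − 1/79)
       = 6241 · 78/79 = 6162.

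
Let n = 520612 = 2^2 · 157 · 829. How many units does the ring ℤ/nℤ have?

258336

φ(2^2) = 2^2 − 2^1 = 4 − 2 = 2.
φ(157) = 157 − 1 = 156.
φ(829) = 829 − 1 = 828.
φ(520612) = 2 × 156 × 828 = 258336.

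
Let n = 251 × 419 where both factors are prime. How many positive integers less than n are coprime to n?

104500

For distinct primes, φ(pq) = (p−1)(q−1) = 250 × 418 = 104500.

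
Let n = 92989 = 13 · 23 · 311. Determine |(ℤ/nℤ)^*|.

81840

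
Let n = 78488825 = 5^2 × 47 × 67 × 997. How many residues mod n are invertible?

φ(78488825) = 78488825 · (1 − 1/5) · (1 − 1/47) · (1 − 1/67) · (1 − 1/997)
       = 78488825 · 12095424/15697765 = 60477120.

60477120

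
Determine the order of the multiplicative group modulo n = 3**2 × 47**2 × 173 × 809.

1802796672

φ(2782485117) = 2782485117 · (1 − 1/3) · (1 − 1/47) · (1 − 1/173) · (1 − 1/809)
       = 2782485117 · 12785792/19733937 = 1802796672.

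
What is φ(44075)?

44075 = 5^2 · 41 · 43.
φ(44075) = 44075 · (1 − 1/5) · (1 − 1/41) · (1 − 1/43)
       = 44075 · 6720/8815 = 33600.

33600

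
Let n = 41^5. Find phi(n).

φ(41^5) = 41^5 − 41^4 = 115856201 − 2825761 = 113030440.

113030440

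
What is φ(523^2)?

φ(523^2) = 523^2 − 523^1 = 273529 − 523 = 273006.

273006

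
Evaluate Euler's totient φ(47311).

Prime factorization: 47311 = 11**2 × 17 × 23.
φ(11^2) = 11^2 − 11^1 = 121 − 11 = 110.
φ(17) = 17 − 1 = 16.
φ(23) = 23 − 1 = 22.
Since φ is multiplicative, φ(47311) = 110 · 16 · 22 = 38720.

38720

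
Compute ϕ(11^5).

146410

φ(11^5) = 11^4·(11−1) = 14641·10 = 146410.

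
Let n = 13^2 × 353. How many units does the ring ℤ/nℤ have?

54912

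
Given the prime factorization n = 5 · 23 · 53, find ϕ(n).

φ(6095) = 6095 · (1 − 1/5) · (1 − 1/23) · (1 − 1/53)
       = 6095 · 4576/6095 = 4576.

4576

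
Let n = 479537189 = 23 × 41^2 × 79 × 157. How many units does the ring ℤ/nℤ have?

439021440

φ(479537189) = 479537189 · (1 − 1/23) · (1 − 1/41) · (1 − 1/79) · (1 − 1/157)
       = 479537189 · 10707840/11696029 = 439021440.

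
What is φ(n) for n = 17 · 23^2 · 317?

φ(2850781) = 2850781 · (1 − 1/17) · (1 − 1/23) · (1 − 1/317)
       = 2850781 · 111232/123947 = 2558336.

2558336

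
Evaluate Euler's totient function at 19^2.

φ(19^2) = 19^1·(19−1) = 19·18 = 342.

342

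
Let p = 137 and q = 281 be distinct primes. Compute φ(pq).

φ(n) = (p − 1)(q − 1) = (137−1)(281−1) = 136·280 = 38080.

38080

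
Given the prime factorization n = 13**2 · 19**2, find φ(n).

53352

φ(13^2) = 13^2 − 13^1 = 169 − 13 = 156.
φ(19^2) = 19^2 − 19^1 = 361 − 19 = 342.
Since φ is multiplicative, φ(61009) = 156 · 342 = 53352.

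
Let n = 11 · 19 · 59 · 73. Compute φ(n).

φ(11) = 11 − 1 = 10.
φ(19) = 19 − 1 = 18.
φ(59) = 59 − 1 = 58.
φ(73) = 73 − 1 = 72.
φ(900163) = 10 × 18 × 58 × 72 = 751680.

751680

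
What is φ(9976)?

4704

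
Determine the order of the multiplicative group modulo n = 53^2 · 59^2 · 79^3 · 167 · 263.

φ(53^2) = 53^2 − 53^1 = 2809 − 53 = 2756.
φ(59^2) = 59^1·(59−1) = 59·58 = 3422.
φ(79^3) = 79^2·(79−1) = 6241·78 = 486798.
φ(167) = 167 − 1 = 166.
φ(263) = 263 − 1 = 262.
Since φ is multiplicative, φ(211743094620785551) = 2756 · 3422 · 486798 · 166 · 262 = 199672098865691712.

199672098865691712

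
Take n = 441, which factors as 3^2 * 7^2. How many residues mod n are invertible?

252

φ(3^2) = 3^2 − 3^1 = 9 − 3 = 6.
φ(7^2) = 7^1·(7−1) = 7·6 = 42.
Since φ is multiplicative, φ(441) = 6 · 42 = 252.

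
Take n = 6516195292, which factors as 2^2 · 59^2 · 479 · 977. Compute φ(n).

φ(6516195292) = 6516195292 · (1 − 1/2) · (1 − 1/59) · (1 − 1/479) · (1 − 1/977)
       = 6516195292 · 27058624/55221994 = 3192917632.

3192917632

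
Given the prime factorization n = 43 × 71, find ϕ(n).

φ(3053) = 3053 · (1 − 1/43) · (1 − 1/71)
       = 3053 · 2940/3053 = 2940.

2940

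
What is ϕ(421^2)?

176820

φ(177241) = 177241 · (1 − 1/421)
       = 177241 · 420/421 = 176820.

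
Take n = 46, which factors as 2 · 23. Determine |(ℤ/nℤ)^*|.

22

φ(2) = 2 − 1 = 1.
φ(23) = 23 − 1 = 22.
Multiply: 1 · 22 = 22.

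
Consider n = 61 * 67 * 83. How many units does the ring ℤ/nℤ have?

324720

φ(339221) = 339221 · (1 − 1/61) · (1 − 1/67) · (1 − 1/83)
       = 339221 · 324720/339221 = 324720.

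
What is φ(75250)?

Factor 75250: 75250 = 2 · 5**3 · 7 · 43.
φ(75250) = 75250 · (1 − 1/2) · (1 − 1/5) · (1 − 1/7) · (1 − 1/43)
       = 75250 · 1008/3010 = 25200.

25200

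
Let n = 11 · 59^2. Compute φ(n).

34220

φ(11) = 11 − 1 = 10.
φ(59^2) = 59^2 − 59^1 = 3481 − 59 = 3422.
Multiply: 10 · 3422 = 34220.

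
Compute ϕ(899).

First factor: 899 = 29 · 31.
φ(29) = 29 − 1 = 28.
φ(31) = 31 − 1 = 30.
Multiply: 28 · 30 = 840.

840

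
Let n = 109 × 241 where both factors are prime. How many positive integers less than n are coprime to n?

For distinct primes, φ(pq) = (p−1)(q−1) = 108 × 240 = 25920.

25920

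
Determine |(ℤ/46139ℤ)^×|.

Factor 46139: 46139 = 29 · 37 · 43.
φ(29) = 29 − 1 = 28.
φ(37) = 37 − 1 = 36.
φ(43) = 43 − 1 = 42.
Multiply: 28 · 36 · 42 = 42336.

42336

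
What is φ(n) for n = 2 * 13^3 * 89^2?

15883296

φ(34804874) = 34804874 · (1 − 1/2) · (1 − 1/13) · (1 − 1/89)
       = 34804874 · 1056/2314 = 15883296.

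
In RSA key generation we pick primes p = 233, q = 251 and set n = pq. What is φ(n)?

φ(58483) = 58483 · (1 − 1/233) · (1 − 1/251)
       = 58483 · 58000/58483 = 58000.

58000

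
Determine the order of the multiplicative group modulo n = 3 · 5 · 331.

φ(4965) = 4965 · (1 − 1/3) · (1 − 1/5) · (1 − 1/331)
       = 4965 · 2640/4965 = 2640.

2640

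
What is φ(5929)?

4620

Prime factorization: 5929 = 7^2 · 11^2.
φ(5929) = 5929 · (1 − 1/7) · (1 − 1/11)
       = 5929 · 60/77 = 4620.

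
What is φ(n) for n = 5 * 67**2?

φ(22445) = 22445 · (1 − 1/5) · (1 − 1/67)
       = 22445 · 264/335 = 17688.

17688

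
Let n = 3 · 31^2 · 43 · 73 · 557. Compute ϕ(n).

3127299840

φ(5040703509) = 5040703509 · (1 − 1/3) · (1 − 1/31) · (1 − 1/43) · (1 − 1/73) · (1 − 1/557)
       = 5040703509 · 100880640/162603339 = 3127299840.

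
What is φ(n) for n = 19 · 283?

5076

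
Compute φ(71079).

71079 = 3 * 19 * 29 * 43.
φ(3) = 3 − 1 = 2.
φ(19) = 19 − 1 = 18.
φ(29) = 29 − 1 = 28.
φ(43) = 43 − 1 = 42.
Multiply: 2 · 18 · 28 · 42 = 42336.

42336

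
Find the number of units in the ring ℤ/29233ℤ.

26400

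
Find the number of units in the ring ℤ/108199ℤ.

80640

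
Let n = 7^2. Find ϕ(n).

φ(49) = 49 · (1 − 1/7)
       = 49 · 6/7 = 42.

42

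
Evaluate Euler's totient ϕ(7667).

6400

Prime factorization: 7667 = 11 · 17 · 41.
φ(7667) = 7667 · (1 − 1/11) · (1 − 1/17) · (1 − 1/41)
       = 7667 · 6400/7667 = 6400.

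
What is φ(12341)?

10080

Factor 12341: 12341 = 7 * 41 * 43.
φ(12341) = 12341 · (1 − 1/7) · (1 − 1/41) · (1 − 1/43)
       = 12341 · 10080/12341 = 10080.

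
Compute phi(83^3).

φ(83^3) = 83^2·(83−1) = 6889·82 = 564898.

564898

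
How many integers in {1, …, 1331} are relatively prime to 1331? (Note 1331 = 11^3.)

φ(1331) = 1331 · (1 − 1/11)
       = 1331 · 10/11 = 1210.

1210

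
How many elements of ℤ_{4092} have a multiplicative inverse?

4092 = 2^2 × 3 × 11 × 31.
φ(2^2) = 2^1·(2−1) = 2·1 = 2.
φ(3) = 3 − 1 = 2.
φ(11) = 11 − 1 = 10.
φ(31) = 31 − 1 = 30.
Since φ is multiplicative, φ(4092) = 2 · 2 · 10 · 30 = 1200.

1200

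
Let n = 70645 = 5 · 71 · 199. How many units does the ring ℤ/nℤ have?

φ(5) = 5 − 1 = 4.
φ(71) = 71 − 1 = 70.
φ(199) = 199 − 1 = 198.
Since φ is multiplicative, φ(70645) = 4 · 70 · 198 = 55440.

55440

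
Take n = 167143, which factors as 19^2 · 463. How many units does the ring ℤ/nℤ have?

φ(167143) = 167143 · (1 − 1/19) · (1 − 1/463)
       = 167143 · 8316/8797 = 158004.

158004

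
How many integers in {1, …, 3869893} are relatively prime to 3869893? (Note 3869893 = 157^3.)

φ(157^3) = 157^3 − 157^2 = 3869893 − 24649 = 3845244.

3845244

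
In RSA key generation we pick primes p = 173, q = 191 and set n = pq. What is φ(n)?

32680

φ(n) = (p − 1)(q − 1) = (173−1)(191−1) = 172·190 = 32680.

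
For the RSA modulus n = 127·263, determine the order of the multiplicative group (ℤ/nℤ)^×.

φ(33401) = 33401 · (1 − 1/127) · (1 − 1/263)
       = 33401 · 33012/33401 = 33012.

33012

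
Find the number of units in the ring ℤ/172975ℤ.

115200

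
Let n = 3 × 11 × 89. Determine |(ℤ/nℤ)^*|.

1760

φ(2937) = 2937 · (1 − 1/3) · (1 − 1/11) · (1 − 1/89)
       = 2937 · 1760/2937 = 1760.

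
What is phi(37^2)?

φ(1369) = 1369 · (1 − 1/37)
       = 1369 · 36/37 = 1332.

1332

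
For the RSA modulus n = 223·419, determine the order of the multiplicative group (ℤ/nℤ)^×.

φ(n) = (p − 1)(q − 1) = (223−1)(419−1) = 222·418 = 92796.

92796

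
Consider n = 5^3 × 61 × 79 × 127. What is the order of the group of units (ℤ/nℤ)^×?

58968000

φ(5^3) = 5^2·(5−1) = 25·4 = 100.
φ(61) = 61 − 1 = 60.
φ(79) = 79 − 1 = 78.
φ(127) = 127 − 1 = 126.
Since φ is multiplicative, φ(76501625) = 100 · 60 · 78 · 126 = 58968000.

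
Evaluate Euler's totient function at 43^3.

77658

φ(43^3) = 43^3 − 43^2 = 79507 − 1849 = 77658.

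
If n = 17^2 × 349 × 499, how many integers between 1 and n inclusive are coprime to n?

φ(50329639) = 50329639 · (1 − 1/17) · (1 − 1/349) · (1 − 1/499)
       = 50329639 · 2772864/2960567 = 47138688.

47138688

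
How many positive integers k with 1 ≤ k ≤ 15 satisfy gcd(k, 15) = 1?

Factor 15: 15 = 3 · 5.
φ(15) = 15 · (1 − 1/3) · (1 − 1/5)
       = 15 · 8/15 = 8.

8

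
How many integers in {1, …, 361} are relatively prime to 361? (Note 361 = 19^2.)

φ(361) = 361 · (1 − 1/19)
       = 361 · 18/19 = 342.

342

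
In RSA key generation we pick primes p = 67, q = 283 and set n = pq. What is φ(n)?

18612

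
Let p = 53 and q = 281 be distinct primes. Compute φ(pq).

For distinct primes, φ(pq) = (p−1)(q−1) = 52 × 280 = 14560.

14560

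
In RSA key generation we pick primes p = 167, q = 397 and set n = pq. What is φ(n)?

65736

For distinct primes, φ(pq) = (p−1)(q−1) = 166 × 396 = 65736.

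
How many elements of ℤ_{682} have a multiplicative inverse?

300

First factor: 682 = 2 · 11 · 31.
φ(682) = 682 · (1 − 1/2) · (1 − 1/11) · (1 − 1/31)
       = 682 · 300/682 = 300.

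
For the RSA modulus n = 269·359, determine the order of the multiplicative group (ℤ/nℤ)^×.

95944

φ(pq) = (p−1)(q−1) = 268 · 358 = 95944.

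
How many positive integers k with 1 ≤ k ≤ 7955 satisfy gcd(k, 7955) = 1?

7955 = 5 · 37 · 43.
φ(7955) = 7955 · (1 − 1/5) · (1 − 1/37) · (1 − 1/43)
       = 7955 · 6048/7955 = 6048.

6048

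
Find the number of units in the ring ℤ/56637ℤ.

30240

First factor: 56637 = 3**2 × 7 × 29 × 31.
φ(3^2) = 3^2 − 3^1 = 9 − 3 = 6.
φ(7) = 7 − 1 = 6.
φ(29) = 29 − 1 = 28.
φ(31) = 31 − 1 = 30.
φ(56637) = 6 × 6 × 28 × 30 = 30240.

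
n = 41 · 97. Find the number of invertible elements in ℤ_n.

3840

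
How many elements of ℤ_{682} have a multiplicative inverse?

First factor: 682 = 2 · 11 · 31.
φ(682) = 682 · (1 − 1/2) · (1 − 1/11) · (1 − 1/31)
       = 682 · 300/682 = 300.

300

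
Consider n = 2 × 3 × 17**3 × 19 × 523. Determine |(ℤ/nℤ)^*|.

φ(292922886) = 292922886 · (1 − 1/2) · (1 − 1/3) · (1 − 1/17) · (1 − 1/19) · (1 − 1/523)
       = 292922886 · 300672/1013574 = 86894208.

86894208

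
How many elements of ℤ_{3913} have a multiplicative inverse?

3024

First factor: 3913 = 7 · 13 · 43.
φ(3913) = 3913 · (1 − 1/7) · (1 − 1/13) · (1 − 1/43)
       = 3913 · 3024/3913 = 3024.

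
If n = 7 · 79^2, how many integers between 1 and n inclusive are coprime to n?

36972

φ(43687) = 43687 · (1 − 1/7) · (1 − 1/79)
       = 43687 · 468/553 = 36972.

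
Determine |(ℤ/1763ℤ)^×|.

1680

1763 = 41 × 43.
φ(1763) = 1763 · (1 − 1/41) · (1 − 1/43)
       = 1763 · 1680/1763 = 1680.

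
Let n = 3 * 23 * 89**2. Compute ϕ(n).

344608

φ(3) = 3 − 1 = 2.
φ(23) = 23 − 1 = 22.
φ(89^2) = 89^2 − 89^1 = 7921 − 89 = 7832.
φ(546549) = 2 × 22 × 7832 = 344608.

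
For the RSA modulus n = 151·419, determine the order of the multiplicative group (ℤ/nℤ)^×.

φ(pq) = (p−1)(q−1) = 150 · 418 = 62700.

62700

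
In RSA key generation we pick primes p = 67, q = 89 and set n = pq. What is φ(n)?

5808

φ(5963) = 5963 · (1 − 1/67) · (1 − 1/89)
       = 5963 · 5808/5963 = 5808.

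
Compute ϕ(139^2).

19182

φ(19321) = 19321 · (1 − 1/139)
       = 19321 · 138/139 = 19182.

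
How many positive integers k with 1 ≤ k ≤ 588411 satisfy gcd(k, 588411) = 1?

349920

588411 = 3^3 · 19 · 31 · 37.
φ(588411) = 588411 · (1 − 1/3) · (1 − 1/19) · (1 − 1/31) · (1 − 1/37)
       = 588411 · 38880/65379 = 349920.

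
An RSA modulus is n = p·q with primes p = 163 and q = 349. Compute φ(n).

56376

φ(n) = (p − 1)(q − 1) = (163−1)(349−1) = 162·348 = 56376.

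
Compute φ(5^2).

20

φ(5^2) = 5^2 − 5^1 = 25 − 5 = 20.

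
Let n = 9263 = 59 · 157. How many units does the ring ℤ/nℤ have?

φ(9263) = 9263 · (1 − 1/59) · (1 − 1/157)
       = 9263 · 9048/9263 = 9048.

9048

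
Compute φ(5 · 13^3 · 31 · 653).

158670720

φ(5) = 5 − 1 = 4.
φ(13^3) = 13^3 − 13^2 = 2197 − 169 = 2028.
φ(31) = 31 − 1 = 30.
φ(653) = 653 − 1 = 652.
Since φ is multiplicative, φ(222369355) = 4 · 2028 · 30 · 652 = 158670720.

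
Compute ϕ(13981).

12000

13981 = 11 · 31 · 41.
φ(13981) = 13981 · (1 − 1/11) · (1 − 1/31) · (1 − 1/41)
       = 13981 · 12000/13981 = 12000.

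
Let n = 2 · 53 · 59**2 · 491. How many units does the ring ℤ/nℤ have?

φ(181172126) = 181172126 · (1 − 1/2) · (1 − 1/53) · (1 − 1/59) · (1 − 1/491)
       = 181172126 · 1477840/3070714 = 87192560.

87192560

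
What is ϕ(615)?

Factor 615: 615 = 3 × 5 × 41.
φ(3) = 3 − 1 = 2.
φ(5) = 5 − 1 = 4.
φ(41) = 41 − 1 = 40.
Since φ is multiplicative, φ(615) = 2 · 4 · 40 = 320.

320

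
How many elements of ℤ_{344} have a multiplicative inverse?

168

Prime factorization: 344 = 2**3 · 43.
φ(344) = 344 · (1 − 1/2) · (1 − 1/43)
       = 344 · 42/86 = 168.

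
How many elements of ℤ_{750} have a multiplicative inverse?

750 = 2 * 3 * 5^3.
φ(750) = 750 · (1 − 1/2) · (1 − 1/3) · (1 − 1/5)
       = 750 · 8/30 = 200.

200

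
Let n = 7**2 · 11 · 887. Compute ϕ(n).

φ(7^2) = 7^2 − 7^1 = 49 − 7 = 42.
φ(11) = 11 − 1 = 10.
φ(887) = 887 − 1 = 886.
Since φ is multiplicative, φ(478093) = 42 · 10 · 886 = 372120.

372120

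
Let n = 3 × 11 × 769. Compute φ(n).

15360

φ(3) = 3 − 1 = 2.
φ(11) = 11 − 1 = 10.
φ(769) = 769 − 1 = 768.
Since φ is multiplicative, φ(25377) = 2 · 10 · 768 = 15360.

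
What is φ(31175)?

23520

Factor 31175: 31175 = 5^2 · 29 · 43.
φ(5^2) = 5^1·(5−1) = 5·4 = 20.
φ(29) = 29 − 1 = 28.
φ(43) = 43 − 1 = 42.
Since φ is multiplicative, φ(31175) = 20 · 28 · 42 = 23520.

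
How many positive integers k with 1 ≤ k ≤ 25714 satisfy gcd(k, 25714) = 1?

11088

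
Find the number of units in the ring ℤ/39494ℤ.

15120

First factor: 39494 = 2 × 7**2 × 13 × 31.
φ(39494) = 39494 · (1 − 1/2) · (1 − 1/7) · (1 − 1/13) · (1 − 1/31)
       = 39494 · 2160/5642 = 15120.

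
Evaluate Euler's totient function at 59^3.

φ(205379) = 205379 · (1 − 1/59)
       = 205379 · 58/59 = 201898.

201898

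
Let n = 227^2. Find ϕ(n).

51302

φ(227^2) = 227^1·(227−1) = 227·226 = 51302.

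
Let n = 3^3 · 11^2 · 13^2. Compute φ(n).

308880

φ(3^3) = 3^2·(3−1) = 9·2 = 18.
φ(11^2) = 11^1·(11−1) = 11·10 = 110.
φ(13^2) = 13^1·(13−1) = 13·12 = 156.
Multiply: 18 · 110 · 156 = 308880.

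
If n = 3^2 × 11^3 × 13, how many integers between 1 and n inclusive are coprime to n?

87120

φ(3^2) = 3^2 − 3^1 = 9 − 3 = 6.
φ(11^3) = 11^2·(11−1) = 121·10 = 1210.
φ(13) = 13 − 1 = 12.
φ(155727) = 6 × 1210 × 12 = 87120.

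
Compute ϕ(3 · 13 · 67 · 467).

738144

φ(3) = 3 − 1 = 2.
φ(13) = 13 − 1 = 12.
φ(67) = 67 − 1 = 66.
φ(467) = 467 − 1 = 466.
φ(1220271) = 2 × 12 × 66 × 466 = 738144.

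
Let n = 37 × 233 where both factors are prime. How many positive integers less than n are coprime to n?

8352

φ(8621) = 8621 · (1 − 1/37) · (1 − 1/233)
       = 8621 · 8352/8621 = 8352.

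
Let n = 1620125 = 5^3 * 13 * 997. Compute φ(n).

φ(5^3) = 5^2·(5−1) = 25·4 = 100.
φ(13) = 13 − 1 = 12.
φ(997) = 997 − 1 = 996.
Multiply: 100 · 12 · 996 = 1195200.

1195200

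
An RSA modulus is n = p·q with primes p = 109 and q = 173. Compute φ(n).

18576

φ(18857) = 18857 · (1 − 1/109) · (1 − 1/173)
       = 18857 · 18576/18857 = 18576.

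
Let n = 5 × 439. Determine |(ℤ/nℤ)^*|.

φ(5) = 5 − 1 = 4.
φ(439) = 439 − 1 = 438.
φ(2195) = 4 × 438 = 1752.

1752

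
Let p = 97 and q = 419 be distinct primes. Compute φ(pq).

φ(n) = (p − 1)(q − 1) = (97−1)(419−1) = 96·418 = 40128.

40128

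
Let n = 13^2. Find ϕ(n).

156

φ(13^2) = 13^2 − 13^1 = 169 − 13 = 156.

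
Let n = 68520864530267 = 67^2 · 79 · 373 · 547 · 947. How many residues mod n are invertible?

66273523348032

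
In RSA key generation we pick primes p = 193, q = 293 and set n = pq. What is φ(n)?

56064

φ(56549) = 56549 · (1 − 1/193) · (1 − 1/293)
       = 56549 · 56064/56549 = 56064.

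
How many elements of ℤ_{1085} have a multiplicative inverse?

First factor: 1085 = 5 · 7 · 31.
φ(5) = 5 − 1 = 4.
φ(7) = 7 − 1 = 6.
φ(31) = 31 − 1 = 30.
Multiply: 4 · 6 · 30 = 720.

720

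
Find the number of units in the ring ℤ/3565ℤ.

2640

Factor 3565: 3565 = 5 * 23 * 31.
φ(3565) = 3565 · (1 − 1/5) · (1 − 1/23) · (1 − 1/31)
       = 3565 · 2640/3565 = 2640.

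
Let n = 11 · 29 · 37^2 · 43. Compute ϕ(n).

φ(18778573) = 18778573 · (1 − 1/11) · (1 − 1/29) · (1 − 1/37) · (1 − 1/43)
       = 18778573 · 423360/507529 = 15664320.

15664320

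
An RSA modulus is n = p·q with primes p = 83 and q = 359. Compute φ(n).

29356

φ(pq) = (p−1)(q−1) = 82 · 358 = 29356.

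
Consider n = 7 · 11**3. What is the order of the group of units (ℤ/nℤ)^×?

7260

φ(9317) = 9317 · (1 − 1/7) · (1 − 1/11)
       = 9317 · 60/77 = 7260.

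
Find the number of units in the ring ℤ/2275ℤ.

2275 = 5^2 × 7 × 13.
φ(5^2) = 5^1·(5−1) = 5·4 = 20.
φ(7) = 7 − 1 = 6.
φ(13) = 13 − 1 = 12.
Since φ is multiplicative, φ(2275) = 20 · 6 · 12 = 1440.

1440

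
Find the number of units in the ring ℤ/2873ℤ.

2496

Prime factorization: 2873 = 13^2 · 17.
φ(13^2) = 13^1·(13−1) = 13·12 = 156.
φ(17) = 17 − 1 = 16.
Multiply: 156 · 16 = 2496.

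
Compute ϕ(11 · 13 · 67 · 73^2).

41627520

φ(51057149) = 51057149 · (1 − 1/11) · (1 − 1/13) · (1 − 1/67) · (1 − 1/73)
       = 51057149 · 570240/699413 = 41627520.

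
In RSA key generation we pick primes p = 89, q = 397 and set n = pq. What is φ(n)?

34848

φ(n) = (p − 1)(q − 1) = (89−1)(397−1) = 88·396 = 34848.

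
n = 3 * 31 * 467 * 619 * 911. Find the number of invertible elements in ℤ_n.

15724144800

φ(24491131779) = 24491131779 · (1 − 1/3) · (1 − 1/31) · (1 − 1/467) · (1 − 1/619) · (1 − 1/911)
       = 24491131779 · 15724144800/24491131779 = 15724144800.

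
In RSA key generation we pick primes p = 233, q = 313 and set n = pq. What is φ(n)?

72384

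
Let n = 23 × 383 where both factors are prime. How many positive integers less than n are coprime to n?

φ(23) = 23 − 1 = 22.
φ(383) = 383 − 1 = 382.
Multiply: 22 · 382 = 8404.

8404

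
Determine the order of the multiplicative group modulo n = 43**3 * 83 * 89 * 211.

117679826880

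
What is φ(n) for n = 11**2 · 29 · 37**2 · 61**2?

15015369600

φ(11^2) = 11^1·(11−1) = 11·10 = 110.
φ(29) = 29 − 1 = 28.
φ(37^2) = 37^1·(37−1) = 37·36 = 1332.
φ(61^2) = 61^1·(61−1) = 61·60 = 3660.
φ(17875017941) = 110 × 28 × 1332 × 3660 = 15015369600.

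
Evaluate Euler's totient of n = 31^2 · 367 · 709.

240989040

φ(250055083) = 250055083 · (1 − 1/31) · (1 − 1/367) · (1 − 1/709)
       = 250055083 · 7773840/8066293 = 240989040.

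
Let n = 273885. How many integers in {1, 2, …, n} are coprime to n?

Factor 273885: 273885 = 3 · 5 · 19 · 31**2.
φ(273885) = 273885 · (1 − 1/3) · (1 − 1/5) · (1 − 1/19) · (1 − 1/31)
       = 273885 · 4320/8835 = 133920.

133920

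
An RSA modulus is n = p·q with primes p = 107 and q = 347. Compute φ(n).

φ(n) = (p − 1)(q − 1) = (107−1)(347−1) = 106·346 = 36676.

36676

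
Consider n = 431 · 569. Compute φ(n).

φ(245239) = 245239 · (1 − 1/431) · (1 − 1/569)
       = 245239 · 244240/245239 = 244240.

244240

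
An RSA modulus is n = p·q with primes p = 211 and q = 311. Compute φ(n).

φ(n) = (p − 1)(q − 1) = (211−1)(311−1) = 210·310 = 65100.

65100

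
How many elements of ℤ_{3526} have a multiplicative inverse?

First factor: 3526 = 2 · 41 · 43.
φ(3526) = 3526 · (1 − 1/2) · (1 − 1/41) · (1 − 1/43)
       = 3526 · 1680/3526 = 1680.

1680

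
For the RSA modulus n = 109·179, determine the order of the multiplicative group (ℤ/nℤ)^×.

φ(109) = 109 − 1 = 108.
φ(179) = 179 − 1 = 178.
φ(19511) = 108 × 178 = 19224.

19224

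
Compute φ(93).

Prime factorization: 93 = 3 · 31.
φ(3) = 3 − 1 = 2.
φ(31) = 31 − 1 = 30.
Multiply: 2 · 30 = 60.

60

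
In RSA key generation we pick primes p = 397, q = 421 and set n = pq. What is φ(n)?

φ(n) = (p − 1)(q − 1) = (397−1)(421−1) = 396·420 = 166320.

166320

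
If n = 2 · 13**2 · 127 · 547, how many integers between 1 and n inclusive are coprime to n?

10732176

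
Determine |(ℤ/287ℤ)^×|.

287 = 7 * 41.
φ(7) = 7 − 1 = 6.
φ(41) = 41 − 1 = 40.
Since φ is multiplicative, φ(287) = 6 · 40 = 240.

240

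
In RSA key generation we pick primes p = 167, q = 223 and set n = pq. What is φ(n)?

36852

φ(pq) = (p−1)(q−1) = 166 · 222 = 36852.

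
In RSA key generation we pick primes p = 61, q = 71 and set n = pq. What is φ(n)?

4200

φ(61) = 61 − 1 = 60.
φ(71) = 71 − 1 = 70.
φ(4331) = 60 × 70 = 4200.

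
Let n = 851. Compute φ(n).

First factor: 851 = 23 * 37.
φ(851) = 851 · (1 − 1/23) · (1 − 1/37)
       = 851 · 792/851 = 792.

792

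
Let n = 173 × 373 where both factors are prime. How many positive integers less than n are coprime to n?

63984

φ(64529) = 64529 · (1 − 1/173) · (1 − 1/373)
       = 64529 · 63984/64529 = 63984.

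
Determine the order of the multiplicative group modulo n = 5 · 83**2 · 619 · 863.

14502660384

φ(18400415665) = 18400415665 · (1 − 1/5) · (1 − 1/83) · (1 − 1/619) · (1 − 1/863)
       = 18400415665 · 174730848/221691755 = 14502660384.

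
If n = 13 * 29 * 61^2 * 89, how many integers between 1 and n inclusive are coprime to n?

108218880

φ(124850713) = 124850713 · (1 − 1/13) · (1 − 1/29) · (1 − 1/61) · (1 − 1/89)
       = 124850713 · 1774080/2046733 = 108218880.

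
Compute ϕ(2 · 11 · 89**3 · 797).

φ(12360926446) = 12360926446 · (1 − 1/2) · (1 − 1/11) · (1 − 1/89) · (1 − 1/797)
       = 12360926446 · 700480/1560526 = 5548502080.

5548502080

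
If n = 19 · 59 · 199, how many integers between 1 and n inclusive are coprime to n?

206712

φ(223079) = 223079 · (1 − 1/19) · (1 − 1/59) · (1 − 1/199)
       = 223079 · 206712/223079 = 206712.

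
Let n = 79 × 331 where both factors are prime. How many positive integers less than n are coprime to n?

φ(26149) = 26149 · (1 − 1/79) · (1 − 1/331)
       = 26149 · 25740/26149 = 25740.

25740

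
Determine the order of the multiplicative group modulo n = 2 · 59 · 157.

9048

φ(2) = 2 − 1 = 1.
φ(59) = 59 − 1 = 58.
φ(157) = 157 − 1 = 156.
Since φ is multiplicative, φ(18526) = 1 · 58 · 156 = 9048.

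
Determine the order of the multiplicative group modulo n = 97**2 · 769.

φ(97^2) = 97^2 − 97^1 = 9409 − 97 = 9312.
φ(769) = 769 − 1 = 768.
Since φ is multiplicative, φ(7235521) = 9312 · 768 = 7151616.

7151616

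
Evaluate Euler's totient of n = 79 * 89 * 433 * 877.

φ(2669958971) = 2669958971 · (1 − 1/79) · (1 − 1/89) · (1 − 1/433) · (1 − 1/877)
       = 2669958971 · 2597557248/2669958971 = 2597557248.

2597557248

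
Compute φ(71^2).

φ(71^2) = 71^2 − 71^1 = 5041 − 71 = 4970.

4970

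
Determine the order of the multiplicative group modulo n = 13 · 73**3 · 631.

φ(3191106451) = 3191106451 · (1 − 1/13) · (1 − 1/73) · (1 − 1/631)
       = 3191106451 · 544320/598819 = 2900681280.

2900681280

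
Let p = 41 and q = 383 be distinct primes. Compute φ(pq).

For distinct primes, φ(pq) = (p−1)(q−1) = 40 × 382 = 15280.

15280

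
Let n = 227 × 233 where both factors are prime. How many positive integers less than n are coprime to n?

52432

φ(pq) = (p−1)(q−1) = 226 · 232 = 52432.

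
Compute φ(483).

First factor: 483 = 3 · 7 · 23.
φ(483) = 483 · (1 − 1/3) · (1 − 1/7) · (1 − 1/23)
       = 483 · 264/483 = 264.

264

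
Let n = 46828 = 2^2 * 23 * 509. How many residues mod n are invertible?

φ(2^2) = 2^2 − 2^1 = 4 − 2 = 2.
φ(23) = 23 − 1 = 22.
φ(509) = 509 − 1 = 508.
φ(46828) = 2 × 22 × 508 = 22352.

22352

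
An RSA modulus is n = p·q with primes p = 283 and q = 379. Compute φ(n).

106596

For distinct primes, φ(pq) = (p−1)(q−1) = 282 × 378 = 106596.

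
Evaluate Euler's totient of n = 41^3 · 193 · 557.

φ(41^3) = 41^3 − 41^2 = 68921 − 1681 = 67240.
φ(193) = 193 − 1 = 192.
φ(557) = 557 − 1 = 556.
Multiply: 67240 · 192 · 556 = 7178004480.

7178004480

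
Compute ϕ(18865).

11760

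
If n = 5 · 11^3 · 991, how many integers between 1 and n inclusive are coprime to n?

4791600

φ(5) = 5 − 1 = 4.
φ(11^3) = 11^2·(11−1) = 121·10 = 1210.
φ(991) = 991 − 1 = 990.
Since φ is multiplicative, φ(6595105) = 4 · 1210 · 990 = 4791600.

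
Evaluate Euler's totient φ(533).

480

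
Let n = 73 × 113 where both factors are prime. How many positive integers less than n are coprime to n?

8064

φ(pq) = (p−1)(q−1) = 72 · 112 = 8064.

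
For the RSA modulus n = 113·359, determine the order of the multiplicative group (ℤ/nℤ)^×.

40096

For distinct primes, φ(pq) = (p−1)(q−1) = 112 × 358 = 40096.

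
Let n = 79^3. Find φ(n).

486798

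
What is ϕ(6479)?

5400

First factor: 6479 = 11 × 19 × 31.
φ(6479) = 6479 · (1 − 1/11) · (1 − 1/19) · (1 − 1/31)
       = 6479 · 5400/6479 = 5400.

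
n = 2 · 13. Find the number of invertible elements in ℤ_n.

12

φ(2) = 2 − 1 = 1.
φ(13) = 13 − 1 = 12.
Since φ is multiplicative, φ(26) = 1 · 12 = 12.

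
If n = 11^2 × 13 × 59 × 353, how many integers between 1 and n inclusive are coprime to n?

26949120

φ(32760871) = 32760871 · (1 − 1/11) · (1 − 1/13) · (1 − 1/59) · (1 − 1/353)
       = 32760871 · 2449920/2978261 = 26949120.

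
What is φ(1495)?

1495 = 5 × 13 × 23.
φ(5) = 5 − 1 = 4.
φ(13) = 13 − 1 = 12.
φ(23) = 23 − 1 = 22.
Since φ is multiplicative, φ(1495) = 4 · 12 · 22 = 1056.

1056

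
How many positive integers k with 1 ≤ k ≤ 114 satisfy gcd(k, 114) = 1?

First factor: 114 = 2 · 3 · 19.
φ(114) = 114 · (1 − 1/2) · (1 − 1/3) · (1 − 1/19)
       = 114 · 36/114 = 36.

36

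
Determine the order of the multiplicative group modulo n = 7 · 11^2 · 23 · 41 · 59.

φ(7) = 7 − 1 = 6.
φ(11^2) = 11^1·(11−1) = 11·10 = 110.
φ(23) = 23 − 1 = 22.
φ(41) = 41 − 1 = 40.
φ(59) = 59 − 1 = 58.
Multiply: 6 · 110 · 22 · 40 · 58 = 33686400.

33686400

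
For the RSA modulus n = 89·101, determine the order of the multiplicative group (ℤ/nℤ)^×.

φ(n) = (p − 1)(q − 1) = (89−1)(101−1) = 88·100 = 8800.

8800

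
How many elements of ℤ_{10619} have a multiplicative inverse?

8640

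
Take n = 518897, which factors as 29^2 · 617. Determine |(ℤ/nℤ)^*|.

φ(518897) = 518897 · (1 − 1/29) · (1 − 1/617)
       = 518897 · 17248/17893 = 500192.

500192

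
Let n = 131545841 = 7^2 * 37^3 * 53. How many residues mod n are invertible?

φ(7^2) = 7^1·(7−1) = 7·6 = 42.
φ(37^3) = 37^2·(37−1) = 1369·36 = 49284.
φ(53) = 53 − 1 = 52.
φ(131545841) = 42 × 49284 × 52 = 107636256.

107636256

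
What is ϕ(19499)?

17280

First factor: 19499 = 17 × 31 × 37.
φ(17) = 17 − 1 = 16.
φ(31) = 31 − 1 = 30.
φ(37) = 37 − 1 = 36.
φ(19499) = 16 × 30 × 36 = 17280.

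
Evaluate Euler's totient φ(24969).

Factor 24969: 24969 = 3 × 7 × 29 × 41.
φ(24969) = 24969 · (1 − 1/3) · (1 − 1/7) · (1 − 1/29) · (1 − 1/41)
       = 24969 · 13440/24969 = 13440.

13440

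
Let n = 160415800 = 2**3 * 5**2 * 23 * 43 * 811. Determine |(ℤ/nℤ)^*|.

φ(160415800) = 160415800 · (1 − 1/2) · (1 − 1/5) · (1 − 1/23) · (1 − 1/43) · (1 − 1/811)
       = 160415800 · 2993760/8020790 = 59875200.

59875200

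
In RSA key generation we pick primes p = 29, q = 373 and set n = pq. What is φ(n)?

φ(pq) = (p−1)(q−1) = 28 · 372 = 10416.

10416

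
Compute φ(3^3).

φ(3^3) = 3^3 − 3^2 = 27 − 9 = 18.

18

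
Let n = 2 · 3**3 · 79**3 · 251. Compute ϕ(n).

2190591000

φ(2) = 2 − 1 = 1.
φ(3^3) = 3^2·(3−1) = 9·2 = 18.
φ(79^3) = 79^2·(79−1) = 6241·78 = 486798.
φ(251) = 251 − 1 = 250.
Since φ is multiplicative, φ(6682650606) = 1 · 18 · 486798 · 250 = 2190591000.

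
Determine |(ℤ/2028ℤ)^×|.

2028 = 2^2 * 3 * 13^2.
φ(2028) = 2028 · (1 − 1/2) · (1 − 1/3) · (1 − 1/13)
       = 2028 · 24/78 = 624.

624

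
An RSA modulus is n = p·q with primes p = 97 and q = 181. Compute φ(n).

φ(17557) = 17557 · (1 − 1/97) · (1 − 1/181)
       = 17557 · 17280/17557 = 17280.

17280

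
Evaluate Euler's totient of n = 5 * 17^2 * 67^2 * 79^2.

29646220032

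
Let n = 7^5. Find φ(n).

φ(7^5) = 7^5 − 7^4 = 16807 − 2401 = 14406.

14406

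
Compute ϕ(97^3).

φ(912673) = 912673 · (1 − 1/97)
       = 912673 · 96/97 = 903264.

903264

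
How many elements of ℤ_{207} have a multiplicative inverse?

132

Prime factorization: 207 = 3^2 · 23.
φ(3^2) = 3^2 − 3^1 = 9 − 3 = 6.
φ(23) = 23 − 1 = 22.
Since φ is multiplicative, φ(207) = 6 · 22 = 132.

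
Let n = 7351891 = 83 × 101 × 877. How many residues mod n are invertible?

7183200

φ(7351891) = 7351891 · (1 − 1/83) · (1 − 1/101) · (1 − 1/877)
       = 7351891 · 7183200/7351891 = 7183200.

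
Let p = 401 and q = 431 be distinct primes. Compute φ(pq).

φ(401) = 401 − 1 = 400.
φ(431) = 431 − 1 = 430.
Multiply: 400 · 430 = 172000.

172000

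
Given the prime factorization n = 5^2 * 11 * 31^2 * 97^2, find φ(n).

1732032000

φ(2486563475) = 2486563475 · (1 − 1/5) · (1 − 1/11) · (1 − 1/31) · (1 − 1/97)
       = 2486563475 · 115200/165385 = 1732032000.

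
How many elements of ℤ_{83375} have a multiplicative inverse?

61600

83375 = 5^3 · 23 · 29.
φ(5^3) = 5^3 − 5^2 = 125 − 25 = 100.
φ(23) = 23 − 1 = 22.
φ(29) = 29 − 1 = 28.
Multiply: 100 · 22 · 28 = 61600.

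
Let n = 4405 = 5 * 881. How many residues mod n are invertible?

3520

φ(4405) = 4405 · (1 − 1/5) · (1 − 1/881)
       = 4405 · 3520/4405 = 3520.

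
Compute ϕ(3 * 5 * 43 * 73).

φ(47085) = 47085 · (1 − 1/3) · (1 − 1/5) · (1 − 1/43) · (1 − 1/73)
       = 47085 · 24192/47085 = 24192.

24192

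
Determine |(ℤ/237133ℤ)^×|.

Factor 237133: 237133 = 13 · 17 · 29 · 37.
φ(237133) = 237133 · (1 − 1/13) · (1 − 1/17) · (1 − 1/29) · (1 − 1/37)
       = 237133 · 193536/237133 = 193536.

193536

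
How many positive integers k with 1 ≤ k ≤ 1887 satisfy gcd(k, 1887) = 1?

1152

Factor 1887: 1887 = 3 · 17 · 37.
φ(1887) = 1887 · (1 − 1/3) · (1 − 1/17) · (1 − 1/37)
       = 1887 · 1152/1887 = 1152.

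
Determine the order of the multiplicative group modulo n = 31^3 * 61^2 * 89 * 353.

φ(3482647054687) = 3482647054687 · (1 − 1/31) · (1 − 1/61) · (1 − 1/89) · (1 − 1/353)
       = 3482647054687 · 55756800/59409547 = 3268519372800.

3268519372800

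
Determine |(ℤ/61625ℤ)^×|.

44800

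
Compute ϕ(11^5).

φ(11^5) = 11^5 − 11^4 = 161051 − 14641 = 146410.

146410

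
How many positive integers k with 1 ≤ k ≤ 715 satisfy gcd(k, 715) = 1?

480

Prime factorization: 715 = 5 · 11 · 13.
φ(5) = 5 − 1 = 4.
φ(11) = 11 − 1 = 10.
φ(13) = 13 − 1 = 12.
Multiply: 4 · 10 · 12 = 480.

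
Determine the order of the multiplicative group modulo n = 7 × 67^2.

φ(7) = 7 − 1 = 6.
φ(67^2) = 67^2 − 67^1 = 4489 − 67 = 4422.
φ(31423) = 6 × 4422 = 26532.

26532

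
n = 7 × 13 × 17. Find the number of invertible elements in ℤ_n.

1152

φ(1547) = 1547 · (1 − 1/7) · (1 − 1/13) · (1 − 1/17)
       = 1547 · 1152/1547 = 1152.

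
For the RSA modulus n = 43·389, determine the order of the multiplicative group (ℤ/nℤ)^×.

φ(16727) = 16727 · (1 − 1/43) · (1 − 1/389)
       = 16727 · 16296/16727 = 16296.

16296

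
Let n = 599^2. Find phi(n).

φ(358801) = 358801 · (1 − 1/599)
       = 358801 · 598/599 = 358202.

358202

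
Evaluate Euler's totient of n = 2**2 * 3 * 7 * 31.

φ(2^2) = 2^1·(2−1) = 2·1 = 2.
φ(3) = 3 − 1 = 2.
φ(7) = 7 − 1 = 6.
φ(31) = 31 − 1 = 30.
Multiply: 2 · 2 · 6 · 30 = 720.

720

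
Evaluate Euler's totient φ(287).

Prime factorization: 287 = 7 · 41.
φ(7) = 7 − 1 = 6.
φ(41) = 41 − 1 = 40.
Multiply: 6 · 40 = 240.

240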